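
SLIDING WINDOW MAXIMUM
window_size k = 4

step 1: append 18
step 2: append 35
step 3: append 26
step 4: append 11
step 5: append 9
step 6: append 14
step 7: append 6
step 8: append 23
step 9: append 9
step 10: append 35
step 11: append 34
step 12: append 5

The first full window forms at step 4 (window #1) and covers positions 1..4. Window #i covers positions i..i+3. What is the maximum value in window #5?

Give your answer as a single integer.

step 1: append 18 -> window=[18] (not full yet)
step 2: append 35 -> window=[18, 35] (not full yet)
step 3: append 26 -> window=[18, 35, 26] (not full yet)
step 4: append 11 -> window=[18, 35, 26, 11] -> max=35
step 5: append 9 -> window=[35, 26, 11, 9] -> max=35
step 6: append 14 -> window=[26, 11, 9, 14] -> max=26
step 7: append 6 -> window=[11, 9, 14, 6] -> max=14
step 8: append 23 -> window=[9, 14, 6, 23] -> max=23
Window #5 max = 23

Answer: 23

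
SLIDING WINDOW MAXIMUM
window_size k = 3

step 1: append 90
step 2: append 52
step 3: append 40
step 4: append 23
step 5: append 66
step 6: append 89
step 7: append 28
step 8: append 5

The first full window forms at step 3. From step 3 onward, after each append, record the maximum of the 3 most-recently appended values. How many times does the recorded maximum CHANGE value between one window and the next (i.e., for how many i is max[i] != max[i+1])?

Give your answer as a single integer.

Answer: 3

Derivation:
step 1: append 90 -> window=[90] (not full yet)
step 2: append 52 -> window=[90, 52] (not full yet)
step 3: append 40 -> window=[90, 52, 40] -> max=90
step 4: append 23 -> window=[52, 40, 23] -> max=52
step 5: append 66 -> window=[40, 23, 66] -> max=66
step 6: append 89 -> window=[23, 66, 89] -> max=89
step 7: append 28 -> window=[66, 89, 28] -> max=89
step 8: append 5 -> window=[89, 28, 5] -> max=89
Recorded maximums: 90 52 66 89 89 89
Changes between consecutive maximums: 3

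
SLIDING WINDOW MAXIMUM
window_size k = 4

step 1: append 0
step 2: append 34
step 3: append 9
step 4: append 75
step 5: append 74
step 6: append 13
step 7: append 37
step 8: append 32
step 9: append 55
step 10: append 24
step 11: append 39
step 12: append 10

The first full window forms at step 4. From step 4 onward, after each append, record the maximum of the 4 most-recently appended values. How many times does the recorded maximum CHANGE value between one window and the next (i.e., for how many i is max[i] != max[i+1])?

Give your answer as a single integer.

Answer: 2

Derivation:
step 1: append 0 -> window=[0] (not full yet)
step 2: append 34 -> window=[0, 34] (not full yet)
step 3: append 9 -> window=[0, 34, 9] (not full yet)
step 4: append 75 -> window=[0, 34, 9, 75] -> max=75
step 5: append 74 -> window=[34, 9, 75, 74] -> max=75
step 6: append 13 -> window=[9, 75, 74, 13] -> max=75
step 7: append 37 -> window=[75, 74, 13, 37] -> max=75
step 8: append 32 -> window=[74, 13, 37, 32] -> max=74
step 9: append 55 -> window=[13, 37, 32, 55] -> max=55
step 10: append 24 -> window=[37, 32, 55, 24] -> max=55
step 11: append 39 -> window=[32, 55, 24, 39] -> max=55
step 12: append 10 -> window=[55, 24, 39, 10] -> max=55
Recorded maximums: 75 75 75 75 74 55 55 55 55
Changes between consecutive maximums: 2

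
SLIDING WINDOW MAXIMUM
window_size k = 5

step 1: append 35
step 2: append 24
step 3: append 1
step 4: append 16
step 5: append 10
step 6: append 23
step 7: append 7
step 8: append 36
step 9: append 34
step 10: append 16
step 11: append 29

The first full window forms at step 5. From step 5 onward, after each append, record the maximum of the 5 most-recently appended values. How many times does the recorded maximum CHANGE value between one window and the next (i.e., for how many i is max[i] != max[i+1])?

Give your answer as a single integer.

step 1: append 35 -> window=[35] (not full yet)
step 2: append 24 -> window=[35, 24] (not full yet)
step 3: append 1 -> window=[35, 24, 1] (not full yet)
step 4: append 16 -> window=[35, 24, 1, 16] (not full yet)
step 5: append 10 -> window=[35, 24, 1, 16, 10] -> max=35
step 6: append 23 -> window=[24, 1, 16, 10, 23] -> max=24
step 7: append 7 -> window=[1, 16, 10, 23, 7] -> max=23
step 8: append 36 -> window=[16, 10, 23, 7, 36] -> max=36
step 9: append 34 -> window=[10, 23, 7, 36, 34] -> max=36
step 10: append 16 -> window=[23, 7, 36, 34, 16] -> max=36
step 11: append 29 -> window=[7, 36, 34, 16, 29] -> max=36
Recorded maximums: 35 24 23 36 36 36 36
Changes between consecutive maximums: 3

Answer: 3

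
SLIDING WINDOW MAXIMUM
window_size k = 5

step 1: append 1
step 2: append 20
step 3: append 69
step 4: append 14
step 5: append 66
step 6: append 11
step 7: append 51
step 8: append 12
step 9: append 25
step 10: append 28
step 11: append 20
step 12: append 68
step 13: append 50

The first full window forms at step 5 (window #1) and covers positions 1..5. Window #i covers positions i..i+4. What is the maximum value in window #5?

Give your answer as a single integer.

step 1: append 1 -> window=[1] (not full yet)
step 2: append 20 -> window=[1, 20] (not full yet)
step 3: append 69 -> window=[1, 20, 69] (not full yet)
step 4: append 14 -> window=[1, 20, 69, 14] (not full yet)
step 5: append 66 -> window=[1, 20, 69, 14, 66] -> max=69
step 6: append 11 -> window=[20, 69, 14, 66, 11] -> max=69
step 7: append 51 -> window=[69, 14, 66, 11, 51] -> max=69
step 8: append 12 -> window=[14, 66, 11, 51, 12] -> max=66
step 9: append 25 -> window=[66, 11, 51, 12, 25] -> max=66
Window #5 max = 66

Answer: 66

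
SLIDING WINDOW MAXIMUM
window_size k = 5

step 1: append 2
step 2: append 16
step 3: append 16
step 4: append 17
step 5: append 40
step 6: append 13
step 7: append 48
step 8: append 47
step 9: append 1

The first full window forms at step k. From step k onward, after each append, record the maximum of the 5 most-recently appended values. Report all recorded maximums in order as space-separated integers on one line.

Answer: 40 40 48 48 48

Derivation:
step 1: append 2 -> window=[2] (not full yet)
step 2: append 16 -> window=[2, 16] (not full yet)
step 3: append 16 -> window=[2, 16, 16] (not full yet)
step 4: append 17 -> window=[2, 16, 16, 17] (not full yet)
step 5: append 40 -> window=[2, 16, 16, 17, 40] -> max=40
step 6: append 13 -> window=[16, 16, 17, 40, 13] -> max=40
step 7: append 48 -> window=[16, 17, 40, 13, 48] -> max=48
step 8: append 47 -> window=[17, 40, 13, 48, 47] -> max=48
step 9: append 1 -> window=[40, 13, 48, 47, 1] -> max=48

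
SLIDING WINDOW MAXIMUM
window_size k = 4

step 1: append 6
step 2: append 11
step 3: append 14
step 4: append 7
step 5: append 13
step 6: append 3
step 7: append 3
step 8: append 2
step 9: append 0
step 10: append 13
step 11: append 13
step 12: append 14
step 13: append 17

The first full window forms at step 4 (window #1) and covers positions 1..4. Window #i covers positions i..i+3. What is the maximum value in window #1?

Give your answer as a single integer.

step 1: append 6 -> window=[6] (not full yet)
step 2: append 11 -> window=[6, 11] (not full yet)
step 3: append 14 -> window=[6, 11, 14] (not full yet)
step 4: append 7 -> window=[6, 11, 14, 7] -> max=14
Window #1 max = 14

Answer: 14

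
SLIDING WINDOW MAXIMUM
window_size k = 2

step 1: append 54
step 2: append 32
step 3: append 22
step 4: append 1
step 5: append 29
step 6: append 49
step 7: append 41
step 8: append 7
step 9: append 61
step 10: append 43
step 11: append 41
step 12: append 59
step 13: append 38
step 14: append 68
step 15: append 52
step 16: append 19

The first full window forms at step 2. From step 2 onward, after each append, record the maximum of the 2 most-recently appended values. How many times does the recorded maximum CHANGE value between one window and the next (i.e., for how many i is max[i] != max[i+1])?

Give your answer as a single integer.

Answer: 10

Derivation:
step 1: append 54 -> window=[54] (not full yet)
step 2: append 32 -> window=[54, 32] -> max=54
step 3: append 22 -> window=[32, 22] -> max=32
step 4: append 1 -> window=[22, 1] -> max=22
step 5: append 29 -> window=[1, 29] -> max=29
step 6: append 49 -> window=[29, 49] -> max=49
step 7: append 41 -> window=[49, 41] -> max=49
step 8: append 7 -> window=[41, 7] -> max=41
step 9: append 61 -> window=[7, 61] -> max=61
step 10: append 43 -> window=[61, 43] -> max=61
step 11: append 41 -> window=[43, 41] -> max=43
step 12: append 59 -> window=[41, 59] -> max=59
step 13: append 38 -> window=[59, 38] -> max=59
step 14: append 68 -> window=[38, 68] -> max=68
step 15: append 52 -> window=[68, 52] -> max=68
step 16: append 19 -> window=[52, 19] -> max=52
Recorded maximums: 54 32 22 29 49 49 41 61 61 43 59 59 68 68 52
Changes between consecutive maximums: 10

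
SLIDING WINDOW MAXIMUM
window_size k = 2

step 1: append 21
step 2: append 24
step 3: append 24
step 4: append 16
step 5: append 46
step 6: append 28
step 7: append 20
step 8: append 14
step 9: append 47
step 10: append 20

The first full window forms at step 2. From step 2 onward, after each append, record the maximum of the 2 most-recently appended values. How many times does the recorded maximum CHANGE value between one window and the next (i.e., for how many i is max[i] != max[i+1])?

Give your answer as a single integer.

step 1: append 21 -> window=[21] (not full yet)
step 2: append 24 -> window=[21, 24] -> max=24
step 3: append 24 -> window=[24, 24] -> max=24
step 4: append 16 -> window=[24, 16] -> max=24
step 5: append 46 -> window=[16, 46] -> max=46
step 6: append 28 -> window=[46, 28] -> max=46
step 7: append 20 -> window=[28, 20] -> max=28
step 8: append 14 -> window=[20, 14] -> max=20
step 9: append 47 -> window=[14, 47] -> max=47
step 10: append 20 -> window=[47, 20] -> max=47
Recorded maximums: 24 24 24 46 46 28 20 47 47
Changes between consecutive maximums: 4

Answer: 4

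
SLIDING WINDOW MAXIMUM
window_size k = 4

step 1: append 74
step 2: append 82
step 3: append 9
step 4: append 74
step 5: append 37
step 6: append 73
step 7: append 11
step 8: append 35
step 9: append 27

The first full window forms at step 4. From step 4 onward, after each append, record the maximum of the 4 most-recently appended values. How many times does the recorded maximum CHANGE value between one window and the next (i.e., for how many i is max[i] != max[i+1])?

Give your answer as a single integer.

step 1: append 74 -> window=[74] (not full yet)
step 2: append 82 -> window=[74, 82] (not full yet)
step 3: append 9 -> window=[74, 82, 9] (not full yet)
step 4: append 74 -> window=[74, 82, 9, 74] -> max=82
step 5: append 37 -> window=[82, 9, 74, 37] -> max=82
step 6: append 73 -> window=[9, 74, 37, 73] -> max=74
step 7: append 11 -> window=[74, 37, 73, 11] -> max=74
step 8: append 35 -> window=[37, 73, 11, 35] -> max=73
step 9: append 27 -> window=[73, 11, 35, 27] -> max=73
Recorded maximums: 82 82 74 74 73 73
Changes between consecutive maximums: 2

Answer: 2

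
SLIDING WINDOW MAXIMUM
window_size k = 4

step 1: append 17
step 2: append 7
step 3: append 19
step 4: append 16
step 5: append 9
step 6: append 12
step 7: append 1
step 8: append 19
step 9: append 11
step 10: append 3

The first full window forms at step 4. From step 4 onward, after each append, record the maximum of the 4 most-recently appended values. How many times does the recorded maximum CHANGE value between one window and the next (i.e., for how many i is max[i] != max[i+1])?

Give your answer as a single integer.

Answer: 2

Derivation:
step 1: append 17 -> window=[17] (not full yet)
step 2: append 7 -> window=[17, 7] (not full yet)
step 3: append 19 -> window=[17, 7, 19] (not full yet)
step 4: append 16 -> window=[17, 7, 19, 16] -> max=19
step 5: append 9 -> window=[7, 19, 16, 9] -> max=19
step 6: append 12 -> window=[19, 16, 9, 12] -> max=19
step 7: append 1 -> window=[16, 9, 12, 1] -> max=16
step 8: append 19 -> window=[9, 12, 1, 19] -> max=19
step 9: append 11 -> window=[12, 1, 19, 11] -> max=19
step 10: append 3 -> window=[1, 19, 11, 3] -> max=19
Recorded maximums: 19 19 19 16 19 19 19
Changes between consecutive maximums: 2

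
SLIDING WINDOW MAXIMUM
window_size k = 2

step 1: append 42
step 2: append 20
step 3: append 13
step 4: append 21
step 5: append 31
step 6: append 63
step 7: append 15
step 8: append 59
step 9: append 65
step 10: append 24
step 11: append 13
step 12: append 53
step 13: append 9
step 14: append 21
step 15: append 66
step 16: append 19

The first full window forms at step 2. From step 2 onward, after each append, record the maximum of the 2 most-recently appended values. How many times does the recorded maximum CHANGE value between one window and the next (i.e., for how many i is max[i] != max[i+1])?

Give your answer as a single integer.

Answer: 10

Derivation:
step 1: append 42 -> window=[42] (not full yet)
step 2: append 20 -> window=[42, 20] -> max=42
step 3: append 13 -> window=[20, 13] -> max=20
step 4: append 21 -> window=[13, 21] -> max=21
step 5: append 31 -> window=[21, 31] -> max=31
step 6: append 63 -> window=[31, 63] -> max=63
step 7: append 15 -> window=[63, 15] -> max=63
step 8: append 59 -> window=[15, 59] -> max=59
step 9: append 65 -> window=[59, 65] -> max=65
step 10: append 24 -> window=[65, 24] -> max=65
step 11: append 13 -> window=[24, 13] -> max=24
step 12: append 53 -> window=[13, 53] -> max=53
step 13: append 9 -> window=[53, 9] -> max=53
step 14: append 21 -> window=[9, 21] -> max=21
step 15: append 66 -> window=[21, 66] -> max=66
step 16: append 19 -> window=[66, 19] -> max=66
Recorded maximums: 42 20 21 31 63 63 59 65 65 24 53 53 21 66 66
Changes between consecutive maximums: 10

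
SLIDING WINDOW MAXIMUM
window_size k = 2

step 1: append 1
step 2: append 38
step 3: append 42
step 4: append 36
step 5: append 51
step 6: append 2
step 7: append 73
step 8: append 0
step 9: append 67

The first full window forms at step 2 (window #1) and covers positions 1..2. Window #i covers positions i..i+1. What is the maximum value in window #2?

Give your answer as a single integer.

Answer: 42

Derivation:
step 1: append 1 -> window=[1] (not full yet)
step 2: append 38 -> window=[1, 38] -> max=38
step 3: append 42 -> window=[38, 42] -> max=42
Window #2 max = 42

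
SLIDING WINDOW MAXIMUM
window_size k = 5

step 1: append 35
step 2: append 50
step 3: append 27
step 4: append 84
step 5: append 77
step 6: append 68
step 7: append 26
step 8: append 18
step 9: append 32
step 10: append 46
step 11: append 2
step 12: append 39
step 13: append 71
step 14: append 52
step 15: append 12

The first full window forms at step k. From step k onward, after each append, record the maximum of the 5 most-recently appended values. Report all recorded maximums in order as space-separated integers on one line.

Answer: 84 84 84 84 77 68 46 46 71 71 71

Derivation:
step 1: append 35 -> window=[35] (not full yet)
step 2: append 50 -> window=[35, 50] (not full yet)
step 3: append 27 -> window=[35, 50, 27] (not full yet)
step 4: append 84 -> window=[35, 50, 27, 84] (not full yet)
step 5: append 77 -> window=[35, 50, 27, 84, 77] -> max=84
step 6: append 68 -> window=[50, 27, 84, 77, 68] -> max=84
step 7: append 26 -> window=[27, 84, 77, 68, 26] -> max=84
step 8: append 18 -> window=[84, 77, 68, 26, 18] -> max=84
step 9: append 32 -> window=[77, 68, 26, 18, 32] -> max=77
step 10: append 46 -> window=[68, 26, 18, 32, 46] -> max=68
step 11: append 2 -> window=[26, 18, 32, 46, 2] -> max=46
step 12: append 39 -> window=[18, 32, 46, 2, 39] -> max=46
step 13: append 71 -> window=[32, 46, 2, 39, 71] -> max=71
step 14: append 52 -> window=[46, 2, 39, 71, 52] -> max=71
step 15: append 12 -> window=[2, 39, 71, 52, 12] -> max=71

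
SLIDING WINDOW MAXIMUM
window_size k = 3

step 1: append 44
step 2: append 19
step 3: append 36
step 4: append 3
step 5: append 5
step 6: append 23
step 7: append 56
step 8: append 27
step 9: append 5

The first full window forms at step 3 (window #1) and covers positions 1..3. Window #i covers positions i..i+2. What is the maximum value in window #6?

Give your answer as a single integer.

step 1: append 44 -> window=[44] (not full yet)
step 2: append 19 -> window=[44, 19] (not full yet)
step 3: append 36 -> window=[44, 19, 36] -> max=44
step 4: append 3 -> window=[19, 36, 3] -> max=36
step 5: append 5 -> window=[36, 3, 5] -> max=36
step 6: append 23 -> window=[3, 5, 23] -> max=23
step 7: append 56 -> window=[5, 23, 56] -> max=56
step 8: append 27 -> window=[23, 56, 27] -> max=56
Window #6 max = 56

Answer: 56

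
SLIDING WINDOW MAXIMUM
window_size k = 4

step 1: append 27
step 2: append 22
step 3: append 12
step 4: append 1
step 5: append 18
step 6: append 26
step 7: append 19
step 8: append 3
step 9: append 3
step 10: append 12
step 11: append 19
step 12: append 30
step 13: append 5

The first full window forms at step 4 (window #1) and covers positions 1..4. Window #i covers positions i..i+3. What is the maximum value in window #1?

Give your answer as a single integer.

step 1: append 27 -> window=[27] (not full yet)
step 2: append 22 -> window=[27, 22] (not full yet)
step 3: append 12 -> window=[27, 22, 12] (not full yet)
step 4: append 1 -> window=[27, 22, 12, 1] -> max=27
Window #1 max = 27

Answer: 27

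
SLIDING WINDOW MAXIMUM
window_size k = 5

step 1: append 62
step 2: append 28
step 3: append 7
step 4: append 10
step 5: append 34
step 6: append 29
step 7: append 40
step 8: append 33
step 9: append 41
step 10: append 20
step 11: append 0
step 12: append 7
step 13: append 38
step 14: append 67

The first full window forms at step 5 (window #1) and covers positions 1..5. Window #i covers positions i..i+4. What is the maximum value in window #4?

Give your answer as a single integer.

Answer: 40

Derivation:
step 1: append 62 -> window=[62] (not full yet)
step 2: append 28 -> window=[62, 28] (not full yet)
step 3: append 7 -> window=[62, 28, 7] (not full yet)
step 4: append 10 -> window=[62, 28, 7, 10] (not full yet)
step 5: append 34 -> window=[62, 28, 7, 10, 34] -> max=62
step 6: append 29 -> window=[28, 7, 10, 34, 29] -> max=34
step 7: append 40 -> window=[7, 10, 34, 29, 40] -> max=40
step 8: append 33 -> window=[10, 34, 29, 40, 33] -> max=40
Window #4 max = 40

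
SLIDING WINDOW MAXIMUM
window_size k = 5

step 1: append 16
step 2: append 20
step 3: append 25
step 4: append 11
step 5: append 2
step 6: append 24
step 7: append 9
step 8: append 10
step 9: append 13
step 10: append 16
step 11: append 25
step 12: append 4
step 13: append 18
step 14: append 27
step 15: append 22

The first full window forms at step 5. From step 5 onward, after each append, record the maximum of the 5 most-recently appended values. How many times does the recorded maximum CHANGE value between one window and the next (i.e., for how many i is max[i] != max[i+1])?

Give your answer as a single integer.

step 1: append 16 -> window=[16] (not full yet)
step 2: append 20 -> window=[16, 20] (not full yet)
step 3: append 25 -> window=[16, 20, 25] (not full yet)
step 4: append 11 -> window=[16, 20, 25, 11] (not full yet)
step 5: append 2 -> window=[16, 20, 25, 11, 2] -> max=25
step 6: append 24 -> window=[20, 25, 11, 2, 24] -> max=25
step 7: append 9 -> window=[25, 11, 2, 24, 9] -> max=25
step 8: append 10 -> window=[11, 2, 24, 9, 10] -> max=24
step 9: append 13 -> window=[2, 24, 9, 10, 13] -> max=24
step 10: append 16 -> window=[24, 9, 10, 13, 16] -> max=24
step 11: append 25 -> window=[9, 10, 13, 16, 25] -> max=25
step 12: append 4 -> window=[10, 13, 16, 25, 4] -> max=25
step 13: append 18 -> window=[13, 16, 25, 4, 18] -> max=25
step 14: append 27 -> window=[16, 25, 4, 18, 27] -> max=27
step 15: append 22 -> window=[25, 4, 18, 27, 22] -> max=27
Recorded maximums: 25 25 25 24 24 24 25 25 25 27 27
Changes between consecutive maximums: 3

Answer: 3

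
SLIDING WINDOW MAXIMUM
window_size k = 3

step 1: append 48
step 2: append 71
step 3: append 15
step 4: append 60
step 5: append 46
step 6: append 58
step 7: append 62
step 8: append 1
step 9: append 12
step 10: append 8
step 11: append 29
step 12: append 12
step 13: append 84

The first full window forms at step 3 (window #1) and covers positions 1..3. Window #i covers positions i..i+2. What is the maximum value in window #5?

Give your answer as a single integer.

step 1: append 48 -> window=[48] (not full yet)
step 2: append 71 -> window=[48, 71] (not full yet)
step 3: append 15 -> window=[48, 71, 15] -> max=71
step 4: append 60 -> window=[71, 15, 60] -> max=71
step 5: append 46 -> window=[15, 60, 46] -> max=60
step 6: append 58 -> window=[60, 46, 58] -> max=60
step 7: append 62 -> window=[46, 58, 62] -> max=62
Window #5 max = 62

Answer: 62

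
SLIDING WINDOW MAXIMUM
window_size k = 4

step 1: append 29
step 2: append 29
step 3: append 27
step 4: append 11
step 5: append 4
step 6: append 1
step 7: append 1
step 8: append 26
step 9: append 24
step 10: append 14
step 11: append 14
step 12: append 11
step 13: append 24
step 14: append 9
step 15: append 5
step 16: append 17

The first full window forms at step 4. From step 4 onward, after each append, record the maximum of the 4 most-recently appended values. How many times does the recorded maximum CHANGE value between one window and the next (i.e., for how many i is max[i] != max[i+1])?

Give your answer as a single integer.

step 1: append 29 -> window=[29] (not full yet)
step 2: append 29 -> window=[29, 29] (not full yet)
step 3: append 27 -> window=[29, 29, 27] (not full yet)
step 4: append 11 -> window=[29, 29, 27, 11] -> max=29
step 5: append 4 -> window=[29, 27, 11, 4] -> max=29
step 6: append 1 -> window=[27, 11, 4, 1] -> max=27
step 7: append 1 -> window=[11, 4, 1, 1] -> max=11
step 8: append 26 -> window=[4, 1, 1, 26] -> max=26
step 9: append 24 -> window=[1, 1, 26, 24] -> max=26
step 10: append 14 -> window=[1, 26, 24, 14] -> max=26
step 11: append 14 -> window=[26, 24, 14, 14] -> max=26
step 12: append 11 -> window=[24, 14, 14, 11] -> max=24
step 13: append 24 -> window=[14, 14, 11, 24] -> max=24
step 14: append 9 -> window=[14, 11, 24, 9] -> max=24
step 15: append 5 -> window=[11, 24, 9, 5] -> max=24
step 16: append 17 -> window=[24, 9, 5, 17] -> max=24
Recorded maximums: 29 29 27 11 26 26 26 26 24 24 24 24 24
Changes between consecutive maximums: 4

Answer: 4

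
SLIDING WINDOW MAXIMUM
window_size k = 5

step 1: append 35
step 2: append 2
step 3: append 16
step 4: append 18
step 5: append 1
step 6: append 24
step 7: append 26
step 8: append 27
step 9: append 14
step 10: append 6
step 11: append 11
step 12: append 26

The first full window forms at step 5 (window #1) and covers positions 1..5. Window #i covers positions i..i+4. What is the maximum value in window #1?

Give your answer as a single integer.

Answer: 35

Derivation:
step 1: append 35 -> window=[35] (not full yet)
step 2: append 2 -> window=[35, 2] (not full yet)
step 3: append 16 -> window=[35, 2, 16] (not full yet)
step 4: append 18 -> window=[35, 2, 16, 18] (not full yet)
step 5: append 1 -> window=[35, 2, 16, 18, 1] -> max=35
Window #1 max = 35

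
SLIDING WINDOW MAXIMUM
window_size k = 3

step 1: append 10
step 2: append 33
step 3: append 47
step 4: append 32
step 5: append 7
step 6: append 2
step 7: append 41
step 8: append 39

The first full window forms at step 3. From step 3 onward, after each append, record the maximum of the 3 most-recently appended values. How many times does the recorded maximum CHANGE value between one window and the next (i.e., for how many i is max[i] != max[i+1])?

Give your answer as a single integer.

step 1: append 10 -> window=[10] (not full yet)
step 2: append 33 -> window=[10, 33] (not full yet)
step 3: append 47 -> window=[10, 33, 47] -> max=47
step 4: append 32 -> window=[33, 47, 32] -> max=47
step 5: append 7 -> window=[47, 32, 7] -> max=47
step 6: append 2 -> window=[32, 7, 2] -> max=32
step 7: append 41 -> window=[7, 2, 41] -> max=41
step 8: append 39 -> window=[2, 41, 39] -> max=41
Recorded maximums: 47 47 47 32 41 41
Changes between consecutive maximums: 2

Answer: 2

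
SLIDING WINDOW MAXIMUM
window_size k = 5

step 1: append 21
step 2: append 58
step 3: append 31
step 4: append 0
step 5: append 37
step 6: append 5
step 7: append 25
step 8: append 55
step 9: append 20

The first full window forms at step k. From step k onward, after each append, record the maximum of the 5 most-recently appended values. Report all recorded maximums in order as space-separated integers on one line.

step 1: append 21 -> window=[21] (not full yet)
step 2: append 58 -> window=[21, 58] (not full yet)
step 3: append 31 -> window=[21, 58, 31] (not full yet)
step 4: append 0 -> window=[21, 58, 31, 0] (not full yet)
step 5: append 37 -> window=[21, 58, 31, 0, 37] -> max=58
step 6: append 5 -> window=[58, 31, 0, 37, 5] -> max=58
step 7: append 25 -> window=[31, 0, 37, 5, 25] -> max=37
step 8: append 55 -> window=[0, 37, 5, 25, 55] -> max=55
step 9: append 20 -> window=[37, 5, 25, 55, 20] -> max=55

Answer: 58 58 37 55 55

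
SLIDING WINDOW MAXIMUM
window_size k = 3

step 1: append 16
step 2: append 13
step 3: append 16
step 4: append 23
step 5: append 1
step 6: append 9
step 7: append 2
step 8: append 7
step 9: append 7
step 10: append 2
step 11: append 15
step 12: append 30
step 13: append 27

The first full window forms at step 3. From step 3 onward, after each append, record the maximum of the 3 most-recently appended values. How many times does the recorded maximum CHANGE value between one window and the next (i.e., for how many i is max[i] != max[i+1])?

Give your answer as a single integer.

step 1: append 16 -> window=[16] (not full yet)
step 2: append 13 -> window=[16, 13] (not full yet)
step 3: append 16 -> window=[16, 13, 16] -> max=16
step 4: append 23 -> window=[13, 16, 23] -> max=23
step 5: append 1 -> window=[16, 23, 1] -> max=23
step 6: append 9 -> window=[23, 1, 9] -> max=23
step 7: append 2 -> window=[1, 9, 2] -> max=9
step 8: append 7 -> window=[9, 2, 7] -> max=9
step 9: append 7 -> window=[2, 7, 7] -> max=7
step 10: append 2 -> window=[7, 7, 2] -> max=7
step 11: append 15 -> window=[7, 2, 15] -> max=15
step 12: append 30 -> window=[2, 15, 30] -> max=30
step 13: append 27 -> window=[15, 30, 27] -> max=30
Recorded maximums: 16 23 23 23 9 9 7 7 15 30 30
Changes between consecutive maximums: 5

Answer: 5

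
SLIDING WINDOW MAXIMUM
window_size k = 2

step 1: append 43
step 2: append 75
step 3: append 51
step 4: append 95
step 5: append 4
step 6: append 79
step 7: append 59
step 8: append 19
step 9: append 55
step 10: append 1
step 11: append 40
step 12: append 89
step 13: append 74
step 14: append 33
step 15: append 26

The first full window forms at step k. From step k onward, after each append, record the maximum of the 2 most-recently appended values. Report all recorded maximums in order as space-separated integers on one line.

step 1: append 43 -> window=[43] (not full yet)
step 2: append 75 -> window=[43, 75] -> max=75
step 3: append 51 -> window=[75, 51] -> max=75
step 4: append 95 -> window=[51, 95] -> max=95
step 5: append 4 -> window=[95, 4] -> max=95
step 6: append 79 -> window=[4, 79] -> max=79
step 7: append 59 -> window=[79, 59] -> max=79
step 8: append 19 -> window=[59, 19] -> max=59
step 9: append 55 -> window=[19, 55] -> max=55
step 10: append 1 -> window=[55, 1] -> max=55
step 11: append 40 -> window=[1, 40] -> max=40
step 12: append 89 -> window=[40, 89] -> max=89
step 13: append 74 -> window=[89, 74] -> max=89
step 14: append 33 -> window=[74, 33] -> max=74
step 15: append 26 -> window=[33, 26] -> max=33

Answer: 75 75 95 95 79 79 59 55 55 40 89 89 74 33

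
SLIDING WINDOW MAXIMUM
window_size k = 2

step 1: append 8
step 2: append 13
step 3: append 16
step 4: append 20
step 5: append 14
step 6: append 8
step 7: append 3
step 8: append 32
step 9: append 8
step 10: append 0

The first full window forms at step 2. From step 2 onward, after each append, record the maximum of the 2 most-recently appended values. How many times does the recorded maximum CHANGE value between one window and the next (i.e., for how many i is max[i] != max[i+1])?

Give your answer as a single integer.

step 1: append 8 -> window=[8] (not full yet)
step 2: append 13 -> window=[8, 13] -> max=13
step 3: append 16 -> window=[13, 16] -> max=16
step 4: append 20 -> window=[16, 20] -> max=20
step 5: append 14 -> window=[20, 14] -> max=20
step 6: append 8 -> window=[14, 8] -> max=14
step 7: append 3 -> window=[8, 3] -> max=8
step 8: append 32 -> window=[3, 32] -> max=32
step 9: append 8 -> window=[32, 8] -> max=32
step 10: append 0 -> window=[8, 0] -> max=8
Recorded maximums: 13 16 20 20 14 8 32 32 8
Changes between consecutive maximums: 6

Answer: 6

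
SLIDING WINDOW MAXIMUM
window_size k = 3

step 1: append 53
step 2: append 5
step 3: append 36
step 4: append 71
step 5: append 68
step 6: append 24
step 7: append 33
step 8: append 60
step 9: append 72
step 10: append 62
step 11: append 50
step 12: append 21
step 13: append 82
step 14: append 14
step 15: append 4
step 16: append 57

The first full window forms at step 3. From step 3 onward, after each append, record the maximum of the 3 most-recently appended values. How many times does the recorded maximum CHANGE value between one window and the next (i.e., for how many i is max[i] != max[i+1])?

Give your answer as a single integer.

Answer: 7

Derivation:
step 1: append 53 -> window=[53] (not full yet)
step 2: append 5 -> window=[53, 5] (not full yet)
step 3: append 36 -> window=[53, 5, 36] -> max=53
step 4: append 71 -> window=[5, 36, 71] -> max=71
step 5: append 68 -> window=[36, 71, 68] -> max=71
step 6: append 24 -> window=[71, 68, 24] -> max=71
step 7: append 33 -> window=[68, 24, 33] -> max=68
step 8: append 60 -> window=[24, 33, 60] -> max=60
step 9: append 72 -> window=[33, 60, 72] -> max=72
step 10: append 62 -> window=[60, 72, 62] -> max=72
step 11: append 50 -> window=[72, 62, 50] -> max=72
step 12: append 21 -> window=[62, 50, 21] -> max=62
step 13: append 82 -> window=[50, 21, 82] -> max=82
step 14: append 14 -> window=[21, 82, 14] -> max=82
step 15: append 4 -> window=[82, 14, 4] -> max=82
step 16: append 57 -> window=[14, 4, 57] -> max=57
Recorded maximums: 53 71 71 71 68 60 72 72 72 62 82 82 82 57
Changes between consecutive maximums: 7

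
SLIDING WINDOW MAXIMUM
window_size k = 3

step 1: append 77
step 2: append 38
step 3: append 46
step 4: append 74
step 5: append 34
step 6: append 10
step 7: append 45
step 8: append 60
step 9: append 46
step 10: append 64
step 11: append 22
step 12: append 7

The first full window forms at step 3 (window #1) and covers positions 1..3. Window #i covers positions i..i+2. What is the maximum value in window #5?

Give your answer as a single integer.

Answer: 45

Derivation:
step 1: append 77 -> window=[77] (not full yet)
step 2: append 38 -> window=[77, 38] (not full yet)
step 3: append 46 -> window=[77, 38, 46] -> max=77
step 4: append 74 -> window=[38, 46, 74] -> max=74
step 5: append 34 -> window=[46, 74, 34] -> max=74
step 6: append 10 -> window=[74, 34, 10] -> max=74
step 7: append 45 -> window=[34, 10, 45] -> max=45
Window #5 max = 45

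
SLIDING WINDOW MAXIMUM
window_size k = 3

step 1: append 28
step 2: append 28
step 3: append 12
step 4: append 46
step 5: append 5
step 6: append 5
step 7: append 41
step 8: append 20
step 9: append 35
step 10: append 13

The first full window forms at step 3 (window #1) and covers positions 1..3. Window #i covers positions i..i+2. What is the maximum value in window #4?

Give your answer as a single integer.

Answer: 46

Derivation:
step 1: append 28 -> window=[28] (not full yet)
step 2: append 28 -> window=[28, 28] (not full yet)
step 3: append 12 -> window=[28, 28, 12] -> max=28
step 4: append 46 -> window=[28, 12, 46] -> max=46
step 5: append 5 -> window=[12, 46, 5] -> max=46
step 6: append 5 -> window=[46, 5, 5] -> max=46
Window #4 max = 46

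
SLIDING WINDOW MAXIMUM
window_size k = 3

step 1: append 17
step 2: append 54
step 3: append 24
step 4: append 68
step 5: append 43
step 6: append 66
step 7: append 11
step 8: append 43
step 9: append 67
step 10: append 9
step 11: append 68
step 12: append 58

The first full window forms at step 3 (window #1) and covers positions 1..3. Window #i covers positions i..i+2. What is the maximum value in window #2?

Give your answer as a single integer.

Answer: 68

Derivation:
step 1: append 17 -> window=[17] (not full yet)
step 2: append 54 -> window=[17, 54] (not full yet)
step 3: append 24 -> window=[17, 54, 24] -> max=54
step 4: append 68 -> window=[54, 24, 68] -> max=68
Window #2 max = 68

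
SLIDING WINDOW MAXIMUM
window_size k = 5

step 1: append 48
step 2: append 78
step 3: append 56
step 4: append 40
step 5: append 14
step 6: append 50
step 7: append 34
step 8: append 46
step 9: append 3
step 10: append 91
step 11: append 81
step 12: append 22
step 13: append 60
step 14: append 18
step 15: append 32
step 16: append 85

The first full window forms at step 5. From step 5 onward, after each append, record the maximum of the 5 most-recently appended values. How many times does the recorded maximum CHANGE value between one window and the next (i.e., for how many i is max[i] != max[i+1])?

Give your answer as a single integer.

Answer: 5

Derivation:
step 1: append 48 -> window=[48] (not full yet)
step 2: append 78 -> window=[48, 78] (not full yet)
step 3: append 56 -> window=[48, 78, 56] (not full yet)
step 4: append 40 -> window=[48, 78, 56, 40] (not full yet)
step 5: append 14 -> window=[48, 78, 56, 40, 14] -> max=78
step 6: append 50 -> window=[78, 56, 40, 14, 50] -> max=78
step 7: append 34 -> window=[56, 40, 14, 50, 34] -> max=56
step 8: append 46 -> window=[40, 14, 50, 34, 46] -> max=50
step 9: append 3 -> window=[14, 50, 34, 46, 3] -> max=50
step 10: append 91 -> window=[50, 34, 46, 3, 91] -> max=91
step 11: append 81 -> window=[34, 46, 3, 91, 81] -> max=91
step 12: append 22 -> window=[46, 3, 91, 81, 22] -> max=91
step 13: append 60 -> window=[3, 91, 81, 22, 60] -> max=91
step 14: append 18 -> window=[91, 81, 22, 60, 18] -> max=91
step 15: append 32 -> window=[81, 22, 60, 18, 32] -> max=81
step 16: append 85 -> window=[22, 60, 18, 32, 85] -> max=85
Recorded maximums: 78 78 56 50 50 91 91 91 91 91 81 85
Changes between consecutive maximums: 5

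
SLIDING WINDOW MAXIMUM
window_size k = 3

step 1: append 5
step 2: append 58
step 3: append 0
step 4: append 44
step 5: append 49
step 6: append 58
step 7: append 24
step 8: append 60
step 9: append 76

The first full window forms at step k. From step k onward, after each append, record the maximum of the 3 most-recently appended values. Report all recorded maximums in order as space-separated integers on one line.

Answer: 58 58 49 58 58 60 76

Derivation:
step 1: append 5 -> window=[5] (not full yet)
step 2: append 58 -> window=[5, 58] (not full yet)
step 3: append 0 -> window=[5, 58, 0] -> max=58
step 4: append 44 -> window=[58, 0, 44] -> max=58
step 5: append 49 -> window=[0, 44, 49] -> max=49
step 6: append 58 -> window=[44, 49, 58] -> max=58
step 7: append 24 -> window=[49, 58, 24] -> max=58
step 8: append 60 -> window=[58, 24, 60] -> max=60
step 9: append 76 -> window=[24, 60, 76] -> max=76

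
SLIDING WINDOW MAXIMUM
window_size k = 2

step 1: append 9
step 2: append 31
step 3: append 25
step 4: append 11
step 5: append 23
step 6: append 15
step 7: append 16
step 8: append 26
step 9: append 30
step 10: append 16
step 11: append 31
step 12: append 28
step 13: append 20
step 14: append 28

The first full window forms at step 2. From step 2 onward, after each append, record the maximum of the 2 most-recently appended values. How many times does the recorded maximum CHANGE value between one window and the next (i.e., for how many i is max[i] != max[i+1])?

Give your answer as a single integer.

step 1: append 9 -> window=[9] (not full yet)
step 2: append 31 -> window=[9, 31] -> max=31
step 3: append 25 -> window=[31, 25] -> max=31
step 4: append 11 -> window=[25, 11] -> max=25
step 5: append 23 -> window=[11, 23] -> max=23
step 6: append 15 -> window=[23, 15] -> max=23
step 7: append 16 -> window=[15, 16] -> max=16
step 8: append 26 -> window=[16, 26] -> max=26
step 9: append 30 -> window=[26, 30] -> max=30
step 10: append 16 -> window=[30, 16] -> max=30
step 11: append 31 -> window=[16, 31] -> max=31
step 12: append 28 -> window=[31, 28] -> max=31
step 13: append 20 -> window=[28, 20] -> max=28
step 14: append 28 -> window=[20, 28] -> max=28
Recorded maximums: 31 31 25 23 23 16 26 30 30 31 31 28 28
Changes between consecutive maximums: 7

Answer: 7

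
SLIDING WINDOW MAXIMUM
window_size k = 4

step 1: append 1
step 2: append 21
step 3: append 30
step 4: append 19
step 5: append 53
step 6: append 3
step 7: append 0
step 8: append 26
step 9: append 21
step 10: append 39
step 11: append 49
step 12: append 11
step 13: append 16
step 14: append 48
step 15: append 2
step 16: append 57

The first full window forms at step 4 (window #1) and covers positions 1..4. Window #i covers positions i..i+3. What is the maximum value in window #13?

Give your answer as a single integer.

step 1: append 1 -> window=[1] (not full yet)
step 2: append 21 -> window=[1, 21] (not full yet)
step 3: append 30 -> window=[1, 21, 30] (not full yet)
step 4: append 19 -> window=[1, 21, 30, 19] -> max=30
step 5: append 53 -> window=[21, 30, 19, 53] -> max=53
step 6: append 3 -> window=[30, 19, 53, 3] -> max=53
step 7: append 0 -> window=[19, 53, 3, 0] -> max=53
step 8: append 26 -> window=[53, 3, 0, 26] -> max=53
step 9: append 21 -> window=[3, 0, 26, 21] -> max=26
step 10: append 39 -> window=[0, 26, 21, 39] -> max=39
step 11: append 49 -> window=[26, 21, 39, 49] -> max=49
step 12: append 11 -> window=[21, 39, 49, 11] -> max=49
step 13: append 16 -> window=[39, 49, 11, 16] -> max=49
step 14: append 48 -> window=[49, 11, 16, 48] -> max=49
step 15: append 2 -> window=[11, 16, 48, 2] -> max=48
step 16: append 57 -> window=[16, 48, 2, 57] -> max=57
Window #13 max = 57

Answer: 57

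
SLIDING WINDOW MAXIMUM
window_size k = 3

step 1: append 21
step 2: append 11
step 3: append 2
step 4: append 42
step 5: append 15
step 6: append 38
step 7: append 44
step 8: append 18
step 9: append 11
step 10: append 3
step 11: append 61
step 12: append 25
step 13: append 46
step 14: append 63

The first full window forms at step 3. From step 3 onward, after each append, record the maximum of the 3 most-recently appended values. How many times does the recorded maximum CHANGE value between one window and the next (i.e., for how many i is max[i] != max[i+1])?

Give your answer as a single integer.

Answer: 5

Derivation:
step 1: append 21 -> window=[21] (not full yet)
step 2: append 11 -> window=[21, 11] (not full yet)
step 3: append 2 -> window=[21, 11, 2] -> max=21
step 4: append 42 -> window=[11, 2, 42] -> max=42
step 5: append 15 -> window=[2, 42, 15] -> max=42
step 6: append 38 -> window=[42, 15, 38] -> max=42
step 7: append 44 -> window=[15, 38, 44] -> max=44
step 8: append 18 -> window=[38, 44, 18] -> max=44
step 9: append 11 -> window=[44, 18, 11] -> max=44
step 10: append 3 -> window=[18, 11, 3] -> max=18
step 11: append 61 -> window=[11, 3, 61] -> max=61
step 12: append 25 -> window=[3, 61, 25] -> max=61
step 13: append 46 -> window=[61, 25, 46] -> max=61
step 14: append 63 -> window=[25, 46, 63] -> max=63
Recorded maximums: 21 42 42 42 44 44 44 18 61 61 61 63
Changes between consecutive maximums: 5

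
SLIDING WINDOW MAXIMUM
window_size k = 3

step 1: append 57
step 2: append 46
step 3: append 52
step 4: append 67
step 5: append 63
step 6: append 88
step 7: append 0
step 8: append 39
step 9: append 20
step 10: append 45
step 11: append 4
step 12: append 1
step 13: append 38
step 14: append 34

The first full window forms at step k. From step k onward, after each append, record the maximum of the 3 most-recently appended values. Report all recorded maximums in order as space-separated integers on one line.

step 1: append 57 -> window=[57] (not full yet)
step 2: append 46 -> window=[57, 46] (not full yet)
step 3: append 52 -> window=[57, 46, 52] -> max=57
step 4: append 67 -> window=[46, 52, 67] -> max=67
step 5: append 63 -> window=[52, 67, 63] -> max=67
step 6: append 88 -> window=[67, 63, 88] -> max=88
step 7: append 0 -> window=[63, 88, 0] -> max=88
step 8: append 39 -> window=[88, 0, 39] -> max=88
step 9: append 20 -> window=[0, 39, 20] -> max=39
step 10: append 45 -> window=[39, 20, 45] -> max=45
step 11: append 4 -> window=[20, 45, 4] -> max=45
step 12: append 1 -> window=[45, 4, 1] -> max=45
step 13: append 38 -> window=[4, 1, 38] -> max=38
step 14: append 34 -> window=[1, 38, 34] -> max=38

Answer: 57 67 67 88 88 88 39 45 45 45 38 38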